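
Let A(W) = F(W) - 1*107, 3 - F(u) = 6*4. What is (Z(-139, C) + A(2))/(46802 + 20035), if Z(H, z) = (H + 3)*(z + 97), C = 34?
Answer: -17944/66837 ≈ -0.26847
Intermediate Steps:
F(u) = -21 (F(u) = 3 - 6*4 = 3 - 1*24 = 3 - 24 = -21)
Z(H, z) = (3 + H)*(97 + z)
A(W) = -128 (A(W) = -21 - 1*107 = -21 - 107 = -128)
(Z(-139, C) + A(2))/(46802 + 20035) = ((291 + 3*34 + 97*(-139) - 139*34) - 128)/(46802 + 20035) = ((291 + 102 - 13483 - 4726) - 128)/66837 = (-17816 - 128)*(1/66837) = -17944*1/66837 = -17944/66837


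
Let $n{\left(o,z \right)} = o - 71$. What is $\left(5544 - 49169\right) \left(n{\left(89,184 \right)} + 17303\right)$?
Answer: $-755628625$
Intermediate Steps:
$n{\left(o,z \right)} = -71 + o$
$\left(5544 - 49169\right) \left(n{\left(89,184 \right)} + 17303\right) = \left(5544 - 49169\right) \left(\left(-71 + 89\right) + 17303\right) = - 43625 \left(18 + 17303\right) = \left(-43625\right) 17321 = -755628625$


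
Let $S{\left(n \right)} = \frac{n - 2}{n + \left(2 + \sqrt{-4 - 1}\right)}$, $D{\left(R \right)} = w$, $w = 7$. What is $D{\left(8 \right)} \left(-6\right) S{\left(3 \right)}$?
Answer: $-7 + \frac{7 i \sqrt{5}}{5} \approx -7.0 + 3.1305 i$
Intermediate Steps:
$D{\left(R \right)} = 7$
$S{\left(n \right)} = \frac{-2 + n}{2 + n + i \sqrt{5}}$ ($S{\left(n \right)} = \frac{-2 + n}{n + \left(2 + \sqrt{-5}\right)} = \frac{-2 + n}{n + \left(2 + i \sqrt{5}\right)} = \frac{-2 + n}{2 + n + i \sqrt{5}}$)
$D{\left(8 \right)} \left(-6\right) S{\left(3 \right)} = 7 \left(-6\right) \frac{-2 + 3}{2 + 3 + i \sqrt{5}} = - 42 \frac{1}{5 + i \sqrt{5}} \cdot 1 = - \frac{42}{5 + i \sqrt{5}}$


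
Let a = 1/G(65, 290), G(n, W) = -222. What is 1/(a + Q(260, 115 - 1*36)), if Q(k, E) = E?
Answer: 222/17537 ≈ 0.012659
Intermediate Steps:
a = -1/222 (a = 1/(-222) = -1/222 ≈ -0.0045045)
1/(a + Q(260, 115 - 1*36)) = 1/(-1/222 + (115 - 1*36)) = 1/(-1/222 + (115 - 36)) = 1/(-1/222 + 79) = 1/(17537/222) = 222/17537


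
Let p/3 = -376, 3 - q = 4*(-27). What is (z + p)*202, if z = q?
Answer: -205434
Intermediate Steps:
q = 111 (q = 3 - 4*(-27) = 3 - 1*(-108) = 3 + 108 = 111)
p = -1128 (p = 3*(-376) = -1128)
z = 111
(z + p)*202 = (111 - 1128)*202 = -1017*202 = -205434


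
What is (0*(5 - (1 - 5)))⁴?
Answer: 0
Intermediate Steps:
(0*(5 - (1 - 5)))⁴ = (0*(5 - 1*(-4)))⁴ = (0*(5 + 4))⁴ = (0*9)⁴ = 0⁴ = 0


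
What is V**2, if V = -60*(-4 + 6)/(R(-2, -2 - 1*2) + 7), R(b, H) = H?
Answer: 1600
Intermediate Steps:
V = -40 (V = -60*(-4 + 6)/((-2 - 1*2) + 7) = -120/((-2 - 2) + 7) = -120/(-4 + 7) = -120/3 = -60*2/3 = -40)
V**2 = (-40)**2 = 1600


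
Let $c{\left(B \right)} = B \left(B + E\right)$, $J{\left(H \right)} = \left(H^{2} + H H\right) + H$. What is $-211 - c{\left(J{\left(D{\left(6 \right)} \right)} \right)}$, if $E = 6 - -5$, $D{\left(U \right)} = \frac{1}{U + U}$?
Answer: $- \frac{1099417}{5184} \approx -212.08$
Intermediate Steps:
$D{\left(U \right)} = \frac{1}{2 U}$
$E = 11$ ($E = 6 + 5 = 11$)
$J{\left(H \right)} = H + 2 H^{2}$ ($J{\left(H \right)} = \left(H^{2} + H^{2}\right) + H = 2 H^{2} + H = H + 2 H^{2}$)
$c{\left(B \right)} = B \left(11 + B\right)$ ($c{\left(B \right)} = B \left(B + 11\right) = B \left(11 + B\right)$)
$-211 - c{\left(J{\left(D{\left(6 \right)} \right)} \right)} = -211 - \frac{1}{2 \cdot 6} \left(1 + 2 \frac{1}{2 \cdot 6}\right) \left(11 + \frac{1}{2 \cdot 6} \left(1 + 2 \frac{1}{2 \cdot 6}\right)\right) = -211 - \frac{1}{2} \cdot \frac{1}{6} \left(1 + 2 \cdot \frac{1}{2} \cdot \frac{1}{6}\right) \left(11 + \frac{1}{2} \cdot \frac{1}{6} \left(1 + 2 \cdot \frac{1}{2} \cdot \frac{1}{6}\right)\right) = -211 - \frac{1 + 2 \cdot \frac{1}{12}}{12} \left(11 + \frac{1 + 2 \cdot \frac{1}{12}}{12}\right) = -211 - \frac{1 + \frac{1}{6}}{12} \left(11 + \frac{1 + \frac{1}{6}}{12}\right) = -211 - \frac{1}{12} \cdot \frac{7}{6} \left(11 + \frac{1}{12} \cdot \frac{7}{6}\right) = -211 - \frac{7 \left(11 + \frac{7}{72}\right)}{72} = -211 - \frac{7}{72} \cdot \frac{799}{72} = -211 - \frac{5593}{5184} = - \frac{1099417}{5184}$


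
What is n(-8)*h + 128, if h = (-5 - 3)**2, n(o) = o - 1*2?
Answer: -512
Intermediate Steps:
n(o) = -2 + o (n(o) = o - 2 = -2 + o)
h = 64 (h = (-8)**2 = 64)
n(-8)*h + 128 = (-2 - 8)*64 + 128 = -10*64 + 128 = -640 + 128 = -512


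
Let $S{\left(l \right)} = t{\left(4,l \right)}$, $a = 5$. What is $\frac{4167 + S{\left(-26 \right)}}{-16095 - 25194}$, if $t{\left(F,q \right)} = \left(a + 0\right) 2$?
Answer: $- \frac{4177}{41289} \approx -0.10116$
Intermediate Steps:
$t{\left(F,q \right)} = 10$ ($t{\left(F,q \right)} = \left(5 + 0\right) 2 = 5 \cdot 2 = 10$)
$S{\left(l \right)} = 10$
$\frac{4167 + S{\left(-26 \right)}}{-16095 - 25194} = \frac{4167 + 10}{-16095 - 25194} = \frac{4177}{-41289} = 4177 \left(- \frac{1}{41289}\right) = - \frac{4177}{41289}$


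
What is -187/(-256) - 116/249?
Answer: 16867/63744 ≈ 0.26461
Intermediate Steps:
-187/(-256) - 116/249 = -187*(-1/256) - 116*1/249 = 187/256 - 116/249 = 16867/63744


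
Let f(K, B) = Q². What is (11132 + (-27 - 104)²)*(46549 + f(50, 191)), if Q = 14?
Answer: 1322556285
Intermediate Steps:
f(K, B) = 196 (f(K, B) = 14² = 196)
(11132 + (-27 - 104)²)*(46549 + f(50, 191)) = (11132 + (-27 - 104)²)*(46549 + 196) = (11132 + (-131)²)*46745 = (11132 + 17161)*46745 = 28293*46745 = 1322556285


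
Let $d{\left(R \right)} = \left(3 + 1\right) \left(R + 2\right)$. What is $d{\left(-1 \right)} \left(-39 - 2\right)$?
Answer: $-164$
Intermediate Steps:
$d{\left(R \right)} = 8 + 4 R$ ($d{\left(R \right)} = 4 \left(2 + R\right) = 8 + 4 R$)
$d{\left(-1 \right)} \left(-39 - 2\right) = \left(8 + 4 \left(-1\right)\right) \left(-39 - 2\right) = \left(8 - 4\right) \left(-41\right) = 4 \left(-41\right) = -164$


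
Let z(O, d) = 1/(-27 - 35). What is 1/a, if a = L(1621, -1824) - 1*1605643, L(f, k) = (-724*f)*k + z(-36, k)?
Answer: 62/132620979285 ≈ 4.6750e-10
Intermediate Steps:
z(O, d) = -1/62 (z(O, d) = 1/(-62) = -1/62)
L(f, k) = -1/62 - 724*f*k (L(f, k) = (-724*f)*k - 1/62 = -724*f*k - 1/62 = -1/62 - 724*f*k)
a = 132620979285/62 (a = (-1/62 - 724*1621*(-1824)) - 1*1605643 = (-1/62 + 2140653696) - 1605643 = 132720529151/62 - 1605643 = 132620979285/62 ≈ 2.1390e+9)
1/a = 1/(132620979285/62) = 62/132620979285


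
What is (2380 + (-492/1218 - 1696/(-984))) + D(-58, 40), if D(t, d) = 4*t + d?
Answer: 54665122/24969 ≈ 2189.3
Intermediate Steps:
D(t, d) = d + 4*t
(2380 + (-492/1218 - 1696/(-984))) + D(-58, 40) = (2380 + (-492/1218 - 1696/(-984))) + (40 + 4*(-58)) = (2380 + (-492*1/1218 - 1696*(-1/984))) + (40 - 232) = (2380 + (-82/203 + 212/123)) - 192 = (2380 + 32950/24969) - 192 = 59459170/24969 - 192 = 54665122/24969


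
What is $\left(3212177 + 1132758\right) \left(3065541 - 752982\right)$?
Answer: $10047918538665$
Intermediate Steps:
$\left(3212177 + 1132758\right) \left(3065541 - 752982\right) = 4344935 \cdot 2312559 = 10047918538665$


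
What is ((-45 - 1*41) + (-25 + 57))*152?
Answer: -8208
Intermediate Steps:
((-45 - 1*41) + (-25 + 57))*152 = ((-45 - 41) + 32)*152 = (-86 + 32)*152 = -54*152 = -8208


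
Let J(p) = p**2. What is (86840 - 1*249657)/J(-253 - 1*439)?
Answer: -162817/478864 ≈ -0.34001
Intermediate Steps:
(86840 - 1*249657)/J(-253 - 1*439) = (86840 - 1*249657)/((-253 - 1*439)**2) = (86840 - 249657)/((-253 - 439)**2) = -162817/((-692)**2) = -162817/478864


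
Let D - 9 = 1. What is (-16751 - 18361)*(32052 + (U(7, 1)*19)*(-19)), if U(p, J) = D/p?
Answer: -1107302064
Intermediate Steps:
D = 10 (D = 9 + 1 = 10)
U(p, J) = 10/p
(-16751 - 18361)*(32052 + (U(7, 1)*19)*(-19)) = (-16751 - 18361)*(32052 + ((10/7)*19)*(-19)) = -35112*(32052 + ((10*(⅐))*19)*(-19)) = -35112*(32052 + ((10/7)*19)*(-19)) = -35112*(32052 + (190/7)*(-19)) = -35112*(32052 - 3610/7) = -35112*220754/7 = -1107302064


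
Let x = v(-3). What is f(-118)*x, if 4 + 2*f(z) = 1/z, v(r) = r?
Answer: 1419/236 ≈ 6.0127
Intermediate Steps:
f(z) = -2 + 1/(2*z)
x = -3
f(-118)*x = (-2 + (½)/(-118))*(-3) = (-2 + (½)*(-1/118))*(-3) = (-2 - 1/236)*(-3) = -473/236*(-3) = 1419/236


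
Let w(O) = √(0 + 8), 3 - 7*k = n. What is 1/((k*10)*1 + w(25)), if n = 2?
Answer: -35/146 + 49*√2/146 ≈ 0.23491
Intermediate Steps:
k = ⅐ (k = 3/7 - ⅐*2 = 3/7 - 2/7 = ⅐ ≈ 0.14286)
w(O) = 2*√2 (w(O) = √8 = 2*√2)
1/((k*10)*1 + w(25)) = 1/(((⅐)*10)*1 + 2*√2) = 1/((10/7)*1 + 2*√2) = 1/(10/7 + 2*√2)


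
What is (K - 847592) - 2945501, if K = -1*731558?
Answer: -4524651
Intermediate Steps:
K = -731558
(K - 847592) - 2945501 = (-731558 - 847592) - 2945501 = -1579150 - 2945501 = -4524651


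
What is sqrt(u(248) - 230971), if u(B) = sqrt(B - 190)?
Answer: sqrt(-230971 + sqrt(58)) ≈ 480.59*I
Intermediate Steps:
u(B) = sqrt(-190 + B)
sqrt(u(248) - 230971) = sqrt(sqrt(-190 + 248) - 230971) = sqrt(sqrt(58) - 230971) = sqrt(-230971 + sqrt(58))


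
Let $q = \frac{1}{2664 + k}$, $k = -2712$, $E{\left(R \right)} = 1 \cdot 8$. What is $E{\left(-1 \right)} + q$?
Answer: $\frac{383}{48} \approx 7.9792$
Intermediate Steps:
$E{\left(R \right)} = 8$
$q = - \frac{1}{48}$ ($q = \frac{1}{2664 - 2712} = \frac{1}{-48} = - \frac{1}{48} \approx -0.020833$)
$E{\left(-1 \right)} + q = 8 - \frac{1}{48} = \frac{383}{48}$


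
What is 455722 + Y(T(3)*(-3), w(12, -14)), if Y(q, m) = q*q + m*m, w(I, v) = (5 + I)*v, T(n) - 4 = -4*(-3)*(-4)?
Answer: 529790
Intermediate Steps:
T(n) = -44 (T(n) = 4 - 4*(-3)*(-4) = 4 + 12*(-4) = 4 - 48 = -44)
w(I, v) = v*(5 + I)
Y(q, m) = m**2 + q**2 (Y(q, m) = q**2 + m**2 = m**2 + q**2)
455722 + Y(T(3)*(-3), w(12, -14)) = 455722 + ((-14*(5 + 12))**2 + (-44*(-3))**2) = 455722 + ((-14*17)**2 + 132**2) = 455722 + ((-238)**2 + 17424) = 455722 + (56644 + 17424) = 455722 + 74068 = 529790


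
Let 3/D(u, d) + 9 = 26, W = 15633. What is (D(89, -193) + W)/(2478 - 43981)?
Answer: -265764/705551 ≈ -0.37668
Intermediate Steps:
D(u, d) = 3/17 (D(u, d) = 3/(-9 + 26) = 3/17)
(D(89, -193) + W)/(2478 - 43981) = (3/17 + 15633)/(2478 - 43981) = (265764/17)/(-41503) = (265764/17)*(-1/41503) = -265764/705551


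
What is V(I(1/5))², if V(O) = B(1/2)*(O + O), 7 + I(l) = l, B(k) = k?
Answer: 1156/25 ≈ 46.240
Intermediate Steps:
I(l) = -7 + l
V(O) = O (V(O) = (O + O)/2 = (2*O)/2 = O)
V(I(1/5))² = (-7 + 1/5)² = (-7 + ⅕)² = (-34/5)² = 1156/25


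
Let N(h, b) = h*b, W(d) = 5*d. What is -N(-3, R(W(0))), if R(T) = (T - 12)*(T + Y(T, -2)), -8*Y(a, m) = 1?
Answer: 9/2 ≈ 4.5000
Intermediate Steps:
Y(a, m) = -⅛ (Y(a, m) = -⅛*1 = -⅛)
R(T) = (-12 + T)*(-⅛ + T) (R(T) = (T - 12)*(T - ⅛) = (-12 + T)*(-⅛ + T))
N(h, b) = b*h
-N(-3, R(W(0))) = -(3/2 + (5*0)² - 485*0/8)*(-3) = -(3/2 + 0² - 97/8*0)*(-3) = -(3/2 + 0 + 0)*(-3) = -3*(-3)/2 = -1*(-9/2) = 9/2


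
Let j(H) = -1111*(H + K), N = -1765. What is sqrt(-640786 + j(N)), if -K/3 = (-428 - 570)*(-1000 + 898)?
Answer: 3*sqrt(37845133) ≈ 18456.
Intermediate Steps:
K = -305388 (K = -3*(-428 - 570)*(-1000 + 898) = -(-2994)*(-102) = -3*101796 = -305388)
j(H) = 339286068 - 1111*H (j(H) = -1111*(H - 305388) = -1111*(-305388 + H) = 339286068 - 1111*H)
sqrt(-640786 + j(N)) = sqrt(-640786 + (339286068 - 1111*(-1765))) = sqrt(-640786 + (339286068 + 1960915)) = sqrt(-640786 + 341246983) = sqrt(340606197) = 3*sqrt(37845133)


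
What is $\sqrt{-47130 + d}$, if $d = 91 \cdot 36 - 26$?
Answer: $2 i \sqrt{10970} \approx 209.48 i$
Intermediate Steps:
$d = 3250$ ($d = 3276 + \left(-45 + 19\right) = 3276 - 26 = 3250$)
$\sqrt{-47130 + d} = \sqrt{-47130 + 3250} = \sqrt{-43880} = 2 i \sqrt{10970}$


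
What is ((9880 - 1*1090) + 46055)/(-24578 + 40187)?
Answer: 54845/15609 ≈ 3.5137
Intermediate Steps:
((9880 - 1*1090) + 46055)/(-24578 + 40187) = ((9880 - 1090) + 46055)/15609 = (8790 + 46055)*(1/15609) = 54845*(1/15609) = 54845/15609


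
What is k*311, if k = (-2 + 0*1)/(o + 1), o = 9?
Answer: -311/5 ≈ -62.200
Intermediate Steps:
k = -1/5 (k = (-2 + 0*1)/(9 + 1) = (-2 + 0)/10 = -2*1/10 = -1/5 ≈ -0.20000)
k*311 = -1/5*311 = -311/5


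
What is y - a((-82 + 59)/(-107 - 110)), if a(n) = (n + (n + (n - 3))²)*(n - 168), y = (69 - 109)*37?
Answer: -1605877312/10218313 ≈ -157.16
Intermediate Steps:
y = -1480 (y = -40*37 = -1480)
a(n) = (-168 + n)*(n + (-3 + 2*n)²) (a(n) = (n + (n + (-3 + n))²)*(-168 + n) = (n + (-3 + 2*n)²)*(-168 + n) = (-168 + n)*(n + (-3 + 2*n)²))
y - a((-82 + 59)/(-107 - 110)) = -1480 - (-1512 - 683*(-82 + 59)²/(-107 - 110)² + 4*((-82 + 59)/(-107 - 110))³ + 1857*((-82 + 59)/(-107 - 110))) = -1480 - (-1512 - 683*(-23/(-217))² + 4*(-23/(-217))³ + 1857*(-23/(-217))) = -1480 - (-1512 - 683*(-23*(-1/217))² + 4*(-23*(-1/217))³ + 1857*(-23*(-1/217))) = -1480 - (-1512 - 683*(23/217)² + 4*(23/217)³ + 1857*(23/217)) = -1480 - (-1512 - 683*529/47089 + 4*(12167/10218313) + 42711/217) = -1480 - (-1512 - 361307/47089 + 48668/10218313 + 42711/217) = -1480 - 1*(-13517225928/10218313) = -1480 + 13517225928/10218313 = -1605877312/10218313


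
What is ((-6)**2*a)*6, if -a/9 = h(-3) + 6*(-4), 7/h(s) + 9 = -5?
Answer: 47628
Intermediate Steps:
h(s) = -1/2 (h(s) = 7/(-9 - 5) = 7/(-14) = 7*(-1/14) = -1/2)
a = 441/2 (a = -9*(-1/2 + 6*(-4)) = -9*(-1/2 - 24) = -9*(-49/2) = 441/2 ≈ 220.50)
((-6)**2*a)*6 = ((-6)**2*(441/2))*6 = (36*(441/2))*6 = 7938*6 = 47628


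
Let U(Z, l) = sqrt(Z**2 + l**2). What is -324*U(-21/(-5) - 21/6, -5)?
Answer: -162*sqrt(2549)/5 ≈ -1635.8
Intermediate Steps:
-324*U(-21/(-5) - 21/6, -5) = -324*sqrt((-21/(-5) - 21/6)**2 + (-5)**2) = -324*sqrt((-21*(-1/5) - 21*1/6)**2 + 25) = -324*sqrt((21/5 - 7/2)**2 + 25) = -324*sqrt((7/10)**2 + 25) = -324*sqrt(49/100 + 25) = -162*sqrt(2549)/5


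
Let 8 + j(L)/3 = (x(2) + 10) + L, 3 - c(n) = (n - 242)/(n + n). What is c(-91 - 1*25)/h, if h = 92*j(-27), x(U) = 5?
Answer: -169/640320 ≈ -0.00026393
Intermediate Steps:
c(n) = 3 - (-242 + n)/(2*n) (c(n) = 3 - (n - 242)/(n + n) = 3 - (-242 + n)/(2*n))
j(L) = 21 + 3*L (j(L) = -24 + 3*((5 + 10) + L) = -24 + 3*(15 + L) = -24 + (45 + 3*L) = 21 + 3*L)
h = -5520 (h = 92*(21 + 3*(-27)) = 92*(21 - 81) = 92*(-60) = -5520)
c(-91 - 1*25)/h = (5/2 + 121/(-91 - 1*25))/(-5520) = (5/2 + 121/(-91 - 25))*(-1/5520) = (5/2 + 121/(-116))*(-1/5520) = (5/2 + 121*(-1/116))*(-1/5520) = (5/2 - 121/116)*(-1/5520) = (169/116)*(-1/5520) = -169/640320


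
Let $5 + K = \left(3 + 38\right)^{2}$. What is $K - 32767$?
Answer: $-31091$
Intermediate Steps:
$K = 1676$ ($K = -5 + \left(3 + 38\right)^{2} = -5 + 41^{2} = -5 + 1681 = 1676$)
$K - 32767 = 1676 - 32767 = -31091$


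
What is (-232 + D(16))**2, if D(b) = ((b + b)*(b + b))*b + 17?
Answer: 261436561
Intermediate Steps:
D(b) = 17 + 4*b**3 (D(b) = ((2*b)*(2*b))*b + 17 = (4*b**2)*b + 17 = 4*b**3 + 17 = 17 + 4*b**3)
(-232 + D(16))**2 = (-232 + (17 + 4*16**3))**2 = (-232 + (17 + 4*4096))**2 = (-232 + (17 + 16384))**2 = (-232 + 16401)**2 = 16169**2 = 261436561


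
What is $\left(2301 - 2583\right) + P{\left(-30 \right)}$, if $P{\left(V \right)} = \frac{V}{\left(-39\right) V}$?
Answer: $- \frac{10999}{39} \approx -282.03$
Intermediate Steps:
$P{\left(V \right)} = - \frac{1}{39}$ ($P{\left(V \right)} = V \left(- \frac{1}{39 V}\right) = - \frac{1}{39}$)
$\left(2301 - 2583\right) + P{\left(-30 \right)} = \left(2301 - 2583\right) - \frac{1}{39} = -282 - \frac{1}{39} = - \frac{10999}{39}$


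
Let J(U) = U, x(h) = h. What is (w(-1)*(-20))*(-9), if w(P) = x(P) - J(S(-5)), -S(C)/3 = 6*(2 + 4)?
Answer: 19260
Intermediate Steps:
S(C) = -108 (S(C) = -18*(2 + 4) = -18*6 = -3*36 = -108)
w(P) = 108 + P (w(P) = P - 1*(-108) = P + 108 = 108 + P)
(w(-1)*(-20))*(-9) = ((108 - 1)*(-20))*(-9) = (107*(-20))*(-9) = -2140*(-9) = 19260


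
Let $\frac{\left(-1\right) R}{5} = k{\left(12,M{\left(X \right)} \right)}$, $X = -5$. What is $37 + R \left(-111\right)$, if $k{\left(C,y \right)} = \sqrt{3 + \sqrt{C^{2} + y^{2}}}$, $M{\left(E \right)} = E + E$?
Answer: $37 + 555 \sqrt{3 + 2 \sqrt{61}} \approx 2431.9$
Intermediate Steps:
$M{\left(E \right)} = 2 E$
$R = - 5 \sqrt{3 + 2 \sqrt{61}}$ ($R = - 5 \sqrt{3 + \sqrt{12^{2} + \left(2 \left(-5\right)\right)^{2}}} = - 5 \sqrt{3 + \sqrt{144 + \left(-10\right)^{2}}} = - 5 \sqrt{3 + \sqrt{144 + 100}} = - 5 \sqrt{3 + \sqrt{244}} = - 5 \sqrt{3 + 2 \sqrt{61}} \approx -21.576$)
$37 + R \left(-111\right) = 37 + - 5 \sqrt{3 + 2 \sqrt{61}} \left(-111\right) = 37 + 555 \sqrt{3 + 2 \sqrt{61}}$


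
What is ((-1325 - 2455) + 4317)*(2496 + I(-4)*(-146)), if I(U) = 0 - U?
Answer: 1026744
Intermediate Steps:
I(U) = -U
((-1325 - 2455) + 4317)*(2496 + I(-4)*(-146)) = ((-1325 - 2455) + 4317)*(2496 - 1*(-4)*(-146)) = (-3780 + 4317)*(2496 + 4*(-146)) = 537*(2496 - 584) = 537*1912 = 1026744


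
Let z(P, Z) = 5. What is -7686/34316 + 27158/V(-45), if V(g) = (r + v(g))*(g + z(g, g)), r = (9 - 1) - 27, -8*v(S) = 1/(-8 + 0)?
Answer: 3704469487/104234850 ≈ 35.540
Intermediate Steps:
v(S) = 1/64 (v(S) = -1/(8*(-8 + 0)) = -1/8/(-8) = -1/8*(-1/8) = 1/64)
r = -19 (r = 8 - 27 = -19)
V(g) = -6075/64 - 1215*g/64 (V(g) = (-19 + 1/64)*(g + 5) = -1215*(5 + g)/64 = -6075/64 - 1215*g/64)
-7686/34316 + 27158/V(-45) = -7686/34316 + 27158/(-6075/64 - 1215/64*(-45)) = -7686*1/34316 + 27158/(-6075/64 + 54675/64) = -3843/17158 + 27158/(6075/8) = -3843/17158 + 27158*(8/6075) = -3843/17158 + 217264/6075 = 3704469487/104234850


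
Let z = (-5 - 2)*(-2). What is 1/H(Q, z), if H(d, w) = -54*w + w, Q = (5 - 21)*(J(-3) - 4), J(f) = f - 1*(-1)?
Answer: -1/742 ≈ -0.0013477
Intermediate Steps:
J(f) = 1 + f (J(f) = f + 1 = 1 + f)
Q = 96 (Q = (5 - 21)*((1 - 3) - 4) = -16*(-2 - 4) = -16*(-6) = 96)
z = 14 (z = -7*(-2) = 14)
H(d, w) = -53*w
1/H(Q, z) = 1/(-53*14) = 1/(-742) = -1/742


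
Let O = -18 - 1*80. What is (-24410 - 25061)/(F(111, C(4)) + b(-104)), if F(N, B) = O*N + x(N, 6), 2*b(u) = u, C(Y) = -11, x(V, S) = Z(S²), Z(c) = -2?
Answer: 49471/10932 ≈ 4.5253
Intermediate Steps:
O = -98 (O = -18 - 80 = -98)
x(V, S) = -2
b(u) = u/2
F(N, B) = -2 - 98*N (F(N, B) = -98*N - 2 = -2 - 98*N)
(-24410 - 25061)/(F(111, C(4)) + b(-104)) = (-24410 - 25061)/((-2 - 98*111) + (½)*(-104)) = -49471/((-2 - 10878) - 52) = -49471/(-10880 - 52) = -49471/(-10932) = -49471*(-1/10932) = 49471/10932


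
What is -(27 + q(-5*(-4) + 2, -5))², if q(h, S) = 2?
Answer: -841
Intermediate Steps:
-(27 + q(-5*(-4) + 2, -5))² = -(27 + 2)² = -1*29² = -1*841 = -841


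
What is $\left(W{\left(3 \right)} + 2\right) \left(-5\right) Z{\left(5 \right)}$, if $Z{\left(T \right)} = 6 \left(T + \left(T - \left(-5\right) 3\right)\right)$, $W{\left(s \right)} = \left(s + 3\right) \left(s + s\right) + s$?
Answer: $-30750$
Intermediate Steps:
$W{\left(s \right)} = s + 2 s \left(3 + s\right)$ ($W{\left(s \right)} = \left(3 + s\right) 2 s + s = 2 s \left(3 + s\right) + s = s + 2 s \left(3 + s\right)$)
$Z{\left(T \right)} = 90 + 12 T$ ($Z{\left(T \right)} = 6 \left(T + \left(T - -15\right)\right) = 6 \left(T + \left(T + 15\right)\right) = 6 \left(T + \left(15 + T\right)\right) = 6 \left(15 + 2 T\right) = 90 + 12 T$)
$\left(W{\left(3 \right)} + 2\right) \left(-5\right) Z{\left(5 \right)} = \left(3 \left(7 + 2 \cdot 3\right) + 2\right) \left(-5\right) \left(90 + 12 \cdot 5\right) = \left(3 \left(7 + 6\right) + 2\right) \left(-5\right) \left(90 + 60\right) = \left(3 \cdot 13 + 2\right) \left(-5\right) 150 = \left(39 + 2\right) \left(-5\right) 150 = 41 \left(-5\right) 150 = \left(-205\right) 150 = -30750$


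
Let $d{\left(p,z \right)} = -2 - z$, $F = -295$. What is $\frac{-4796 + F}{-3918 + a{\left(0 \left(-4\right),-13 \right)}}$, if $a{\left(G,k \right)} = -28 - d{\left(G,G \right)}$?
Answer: $\frac{5091}{3944} \approx 1.2908$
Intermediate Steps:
$a{\left(G,k \right)} = -26 + G$ ($a{\left(G,k \right)} = -28 - \left(-2 - G\right) = -28 + \left(2 + G\right) = -26 + G$)
$\frac{-4796 + F}{-3918 + a{\left(0 \left(-4\right),-13 \right)}} = \frac{-4796 - 295}{-3918 + \left(-26 + 0 \left(-4\right)\right)} = - \frac{5091}{-3918 + \left(-26 + 0\right)} = - \frac{5091}{-3918 - 26} = - \frac{5091}{-3944} = \left(-5091\right) \left(- \frac{1}{3944}\right) = \frac{5091}{3944}$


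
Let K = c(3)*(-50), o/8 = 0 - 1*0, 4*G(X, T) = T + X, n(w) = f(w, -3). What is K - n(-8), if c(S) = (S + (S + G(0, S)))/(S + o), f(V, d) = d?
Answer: -219/2 ≈ -109.50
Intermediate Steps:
n(w) = -3
G(X, T) = T/4 + X/4 (G(X, T) = (T + X)/4 = T/4 + X/4)
o = 0 (o = 8*(0 - 1*0) = 8*(0 + 0) = 8*0 = 0)
c(S) = 9/4 (c(S) = (S + (S + (S/4 + (¼)*0)))/(S + 0) = (S + (S + (S/4 + 0)))/S = (S + (S + S/4))/S = (S + 5*S/4)/S = (9*S/4)/S = 9/4)
K = -225/2 (K = (9/4)*(-50) = -225/2 ≈ -112.50)
K - n(-8) = -225/2 - 1*(-3) = -225/2 + 3 = -219/2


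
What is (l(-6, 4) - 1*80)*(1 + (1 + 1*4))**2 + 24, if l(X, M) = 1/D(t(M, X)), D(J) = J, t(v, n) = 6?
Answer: -2850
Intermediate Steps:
l(X, M) = 1/6
(l(-6, 4) - 1*80)*(1 + (1 + 1*4))**2 + 24 = (1/6 - 1*80)*(1 + (1 + 1*4))**2 + 24 = (1/6 - 80)*(1 + (1 + 4))**2 + 24 = -479*(1 + 5)**2/6 + 24 = -479/6*6**2 + 24 = -479/6*36 + 24 = -2874 + 24 = -2850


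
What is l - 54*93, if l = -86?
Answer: -5108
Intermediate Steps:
l - 54*93 = -86 - 54*93 = -86 - 5022 = -5108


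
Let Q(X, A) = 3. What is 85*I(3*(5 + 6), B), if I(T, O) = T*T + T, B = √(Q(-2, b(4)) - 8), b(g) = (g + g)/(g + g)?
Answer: 95370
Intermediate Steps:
b(g) = 1 (b(g) = (2*g)/((2*g)) = (2*g)*(1/(2*g)) = 1)
B = I*√5 (B = √(3 - 8) = √(-5) = I*√5 ≈ 2.2361*I)
I(T, O) = T + T² (I(T, O) = T² + T = T + T²)
85*I(3*(5 + 6), B) = 85*((3*(5 + 6))*(1 + 3*(5 + 6))) = 85*((3*11)*(1 + 3*11)) = 85*(33*(1 + 33)) = 85*(33*34) = 85*1122 = 95370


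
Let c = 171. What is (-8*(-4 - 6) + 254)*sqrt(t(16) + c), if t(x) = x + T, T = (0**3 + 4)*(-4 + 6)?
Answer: 334*sqrt(195) ≈ 4664.1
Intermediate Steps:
T = 8 (T = (0 + 4)*2 = 4*2 = 8)
t(x) = 8 + x (t(x) = x + 8 = 8 + x)
(-8*(-4 - 6) + 254)*sqrt(t(16) + c) = (-8*(-4 - 6) + 254)*sqrt((8 + 16) + 171) = (-8*(-10) + 254)*sqrt(24 + 171) = (80 + 254)*sqrt(195) = 334*sqrt(195)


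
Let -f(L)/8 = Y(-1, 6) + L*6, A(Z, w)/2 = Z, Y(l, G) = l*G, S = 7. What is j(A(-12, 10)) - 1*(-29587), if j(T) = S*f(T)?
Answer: 37987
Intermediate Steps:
Y(l, G) = G*l
A(Z, w) = 2*Z
f(L) = 48 - 48*L (f(L) = -8*(6*(-1) + L*6) = -8*(-6 + 6*L) = 48 - 48*L)
j(T) = 336 - 336*T (j(T) = 7*(48 - 48*T) = 336 - 336*T)
j(A(-12, 10)) - 1*(-29587) = (336 - 672*(-12)) - 1*(-29587) = (336 - 336*(-24)) + 29587 = (336 + 8064) + 29587 = 8400 + 29587 = 37987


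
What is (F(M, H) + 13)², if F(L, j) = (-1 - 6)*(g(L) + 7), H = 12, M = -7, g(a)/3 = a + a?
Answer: 66564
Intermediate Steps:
g(a) = 6*a (g(a) = 3*(a + a) = 3*(2*a) = 6*a)
F(L, j) = -49 - 42*L (F(L, j) = (-1 - 6)*(6*L + 7) = -7*(7 + 6*L) = -49 - 42*L)
(F(M, H) + 13)² = ((-49 - 42*(-7)) + 13)² = ((-49 + 294) + 13)² = (245 + 13)² = 258² = 66564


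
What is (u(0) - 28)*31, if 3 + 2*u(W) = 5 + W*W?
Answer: -837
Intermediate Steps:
u(W) = 1 + W²/2 (u(W) = -3/2 + (5 + W*W)/2 = -3/2 + (5 + W²)/2 = -3/2 + (5/2 + W²/2) = 1 + W²/2)
(u(0) - 28)*31 = ((1 + (½)*0²) - 28)*31 = ((1 + (½)*0) - 28)*31 = ((1 + 0) - 28)*31 = (1 - 28)*31 = -27*31 = -837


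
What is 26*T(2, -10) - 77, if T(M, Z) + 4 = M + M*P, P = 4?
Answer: 79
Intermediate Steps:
T(M, Z) = -4 + 5*M (T(M, Z) = -4 + (M + M*4) = -4 + (M + 4*M) = -4 + 5*M)
26*T(2, -10) - 77 = 26*(-4 + 5*2) - 77 = 26*(-4 + 10) - 77 = 26*6 - 77 = 156 - 77 = 79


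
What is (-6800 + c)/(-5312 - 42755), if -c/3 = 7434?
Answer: 29102/48067 ≈ 0.60545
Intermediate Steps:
c = -22302 (c = -3*7434 = -22302)
(-6800 + c)/(-5312 - 42755) = (-6800 - 22302)/(-5312 - 42755) = -29102/(-48067) = -29102*(-1/48067) = 29102/48067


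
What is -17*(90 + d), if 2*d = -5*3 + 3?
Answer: -1428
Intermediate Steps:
d = -6 (d = (-5*3 + 3)/2 = (-15 + 3)/2 = (½)*(-12) = -6)
-17*(90 + d) = -17*(90 - 6) = -17*84 = -1428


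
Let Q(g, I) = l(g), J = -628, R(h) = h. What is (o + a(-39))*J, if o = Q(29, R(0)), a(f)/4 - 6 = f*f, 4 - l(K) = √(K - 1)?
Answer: -3838336 + 1256*√7 ≈ -3.8350e+6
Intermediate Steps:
l(K) = 4 - √(-1 + K) (l(K) = 4 - √(K - 1) = 4 - √(-1 + K))
a(f) = 24 + 4*f² (a(f) = 24 + 4*(f*f) = 24 + 4*f²)
Q(g, I) = 4 - √(-1 + g)
o = 4 - 2*√7 (o = 4 - √(-1 + 29) = 4 - √28 = 4 - 2*√7 ≈ -1.2915)
(o + a(-39))*J = ((4 - 2*√7) + (24 + 4*(-39)²))*(-628) = ((4 - 2*√7) + (24 + 4*1521))*(-628) = ((4 - 2*√7) + (24 + 6084))*(-628) = ((4 - 2*√7) + 6108)*(-628) = (6112 - 2*√7)*(-628) = -3838336 + 1256*√7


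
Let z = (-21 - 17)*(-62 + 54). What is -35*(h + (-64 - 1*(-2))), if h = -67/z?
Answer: 662025/304 ≈ 2177.7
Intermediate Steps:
z = 304 (z = -38*(-8) = 304)
h = -67/304 ≈ -0.22039
-35*(h + (-64 - 1*(-2))) = -35*(-67/304 + (-64 - 1*(-2))) = -35*(-67/304 + (-64 + 2)) = -35*(-67/304 - 62) = -35*(-18915/304) = 662025/304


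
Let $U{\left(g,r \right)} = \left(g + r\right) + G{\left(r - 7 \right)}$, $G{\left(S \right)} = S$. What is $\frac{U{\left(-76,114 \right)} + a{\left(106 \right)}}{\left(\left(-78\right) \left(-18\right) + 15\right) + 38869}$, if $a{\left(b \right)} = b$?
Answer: $\frac{251}{40288} \approx 0.0062301$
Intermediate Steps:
$U{\left(g,r \right)} = -7 + g + 2 r$ ($U{\left(g,r \right)} = \left(g + r\right) + \left(r - 7\right) = \left(g + r\right) + \left(-7 + r\right) = -7 + g + 2 r$)
$\frac{U{\left(-76,114 \right)} + a{\left(106 \right)}}{\left(\left(-78\right) \left(-18\right) + 15\right) + 38869} = \frac{\left(-7 - 76 + 2 \cdot 114\right) + 106}{\left(\left(-78\right) \left(-18\right) + 15\right) + 38869} = \frac{\left(-7 - 76 + 228\right) + 106}{\left(1404 + 15\right) + 38869} = \frac{145 + 106}{1419 + 38869} = \frac{251}{40288}$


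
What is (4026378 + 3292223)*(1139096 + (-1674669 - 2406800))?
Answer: -21534053980173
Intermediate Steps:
(4026378 + 3292223)*(1139096 + (-1674669 - 2406800)) = 7318601*(1139096 - 4081469) = 7318601*(-2942373) = -21534053980173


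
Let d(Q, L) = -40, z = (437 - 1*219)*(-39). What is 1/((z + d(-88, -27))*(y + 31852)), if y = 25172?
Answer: -1/487099008 ≈ -2.0530e-9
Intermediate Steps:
z = -8502 (z = (437 - 219)*(-39) = 218*(-39) = -8502)
1/((z + d(-88, -27))*(y + 31852)) = 1/((-8502 - 40)*(25172 + 31852)) = 1/(-8542*57024) = 1/(-487099008) = -1/487099008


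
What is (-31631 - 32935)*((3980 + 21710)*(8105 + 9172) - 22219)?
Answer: -28655934637626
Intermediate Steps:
(-31631 - 32935)*((3980 + 21710)*(8105 + 9172) - 22219) = -64566*(25690*17277 - 22219) = -64566*(443846130 - 22219) = -64566*443823911 = -28655934637626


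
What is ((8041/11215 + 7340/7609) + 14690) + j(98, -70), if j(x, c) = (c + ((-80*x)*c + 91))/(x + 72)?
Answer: 51992986577773/2901387790 ≈ 17920.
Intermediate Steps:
j(x, c) = (91 + c - 80*c*x)/(72 + x) (j(x, c) = (c + (-80*c*x + 91))/(72 + x) = (c + (91 - 80*c*x))/(72 + x) = (91 + c - 80*c*x)/(72 + x))
((8041/11215 + 7340/7609) + 14690) + j(98, -70) = ((8041/11215 + 7340/7609) + 14690) + (91 - 70 - 80*(-70)*98)/(72 + 98) = ((8041*(1/11215) + 7340*(1/7609)) + 14690) + (91 - 70 + 548800)/170 = ((8041/11215 + 7340/7609) + 14690) + (1/170)*548821 = (143502069/85334935 + 14690) + 548821/170 = 1253713697219/85334935 + 548821/170 = 51992986577773/2901387790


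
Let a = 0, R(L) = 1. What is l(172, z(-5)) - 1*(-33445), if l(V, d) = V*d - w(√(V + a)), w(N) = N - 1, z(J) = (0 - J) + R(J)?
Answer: 34478 - 2*√43 ≈ 34465.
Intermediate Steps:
z(J) = 1 - J (z(J) = (0 - J) + 1 = -J + 1 = 1 - J)
w(N) = -1 + N
l(V, d) = 1 - √V + V*d (l(V, d) = V*d - (-1 + √(V + 0)) = V*d - (-1 + √V) = V*d + (1 - √V) = 1 - √V + V*d)
l(172, z(-5)) - 1*(-33445) = (1 - √172 + 172*(1 - 1*(-5))) - 1*(-33445) = (1 - 2*√43 + 172*(1 + 5)) + 33445 = (1 - 2*√43 + 172*6) + 33445 = (1 - 2*√43 + 1032) + 33445 = (1033 - 2*√43) + 33445 = 34478 - 2*√43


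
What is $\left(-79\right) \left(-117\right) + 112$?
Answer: $9355$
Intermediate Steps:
$\left(-79\right) \left(-117\right) + 112 = 9243 + 112 = 9355$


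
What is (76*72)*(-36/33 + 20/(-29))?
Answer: -3108096/319 ≈ -9743.3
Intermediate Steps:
(76*72)*(-36/33 + 20/(-29)) = 5472*(-36*1/33 + 20*(-1/29)) = 5472*(-12/11 - 20/29) = 5472*(-568/319) = -3108096/319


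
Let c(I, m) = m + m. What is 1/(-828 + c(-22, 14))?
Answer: -1/800 ≈ -0.0012500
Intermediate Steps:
c(I, m) = 2*m
1/(-828 + c(-22, 14)) = 1/(-828 + 2*14) = 1/(-828 + 28) = 1/(-800) = -1/800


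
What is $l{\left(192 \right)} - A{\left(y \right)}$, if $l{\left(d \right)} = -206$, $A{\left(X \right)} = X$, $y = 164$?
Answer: $-370$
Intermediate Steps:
$l{\left(192 \right)} - A{\left(y \right)} = -206 - 164 = -370$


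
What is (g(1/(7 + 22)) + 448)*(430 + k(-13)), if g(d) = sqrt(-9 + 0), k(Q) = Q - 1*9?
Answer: 182784 + 1224*I ≈ 1.8278e+5 + 1224.0*I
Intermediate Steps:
k(Q) = -9 + Q (k(Q) = Q - 9 = -9 + Q)
g(d) = 3*I (g(d) = sqrt(-9) = 3*I)
(g(1/(7 + 22)) + 448)*(430 + k(-13)) = (3*I + 448)*(430 + (-9 - 13)) = (448 + 3*I)*(430 - 22) = (448 + 3*I)*408 = 182784 + 1224*I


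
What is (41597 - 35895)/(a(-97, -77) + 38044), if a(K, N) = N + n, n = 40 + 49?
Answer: 2851/19028 ≈ 0.14983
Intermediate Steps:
n = 89
a(K, N) = 89 + N (a(K, N) = N + 89 = 89 + N)
(41597 - 35895)/(a(-97, -77) + 38044) = (41597 - 35895)/((89 - 77) + 38044) = 5702/(12 + 38044) = 5702/38056 = 5702*(1/38056) = 2851/19028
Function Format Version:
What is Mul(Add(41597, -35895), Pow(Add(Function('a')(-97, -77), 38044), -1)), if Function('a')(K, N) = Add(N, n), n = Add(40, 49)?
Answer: Rational(2851, 19028) ≈ 0.14983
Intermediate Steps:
n = 89
Function('a')(K, N) = Add(89, N) (Function('a')(K, N) = Add(N, 89) = Add(89, N))
Mul(Add(41597, -35895), Pow(Add(Function('a')(-97, -77), 38044), -1)) = Mul(Add(41597, -35895), Pow(Add(Add(89, -77), 38044), -1)) = Mul(5702, Pow(Add(12, 38044), -1)) = Mul(5702, Pow(38056, -1)) = Mul(5702, Rational(1, 38056)) = Rational(2851, 19028)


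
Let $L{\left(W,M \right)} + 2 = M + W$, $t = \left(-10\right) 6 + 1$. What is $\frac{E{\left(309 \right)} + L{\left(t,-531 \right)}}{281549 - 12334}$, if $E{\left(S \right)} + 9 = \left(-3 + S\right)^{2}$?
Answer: $\frac{809}{2341} \approx 0.34558$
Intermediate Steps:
$t = -59$ ($t = -60 + 1 = -59$)
$L{\left(W,M \right)} = -2 + M + W$ ($L{\left(W,M \right)} = -2 + \left(M + W\right) = -2 + M + W$)
$E{\left(S \right)} = -9 + \left(-3 + S\right)^{2}$
$\frac{E{\left(309 \right)} + L{\left(t,-531 \right)}}{281549 - 12334} = \frac{309 \left(-6 + 309\right) - 592}{281549 - 12334} = \frac{309 \cdot 303 - 592}{269215} = \left(93627 - 592\right) \frac{1}{269215} = 93035 \cdot \frac{1}{269215} = \frac{809}{2341}$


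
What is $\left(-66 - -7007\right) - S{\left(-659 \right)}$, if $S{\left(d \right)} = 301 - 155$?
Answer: $6795$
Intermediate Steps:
$S{\left(d \right)} = 146$
$\left(-66 - -7007\right) - S{\left(-659 \right)} = \left(-66 - -7007\right) - 146 = \left(-66 + 7007\right) - 146 = 6941 - 146 = 6795$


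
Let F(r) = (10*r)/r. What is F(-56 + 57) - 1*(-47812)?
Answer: 47822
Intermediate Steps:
F(r) = 10
F(-56 + 57) - 1*(-47812) = 10 - 1*(-47812) = 10 + 47812 = 47822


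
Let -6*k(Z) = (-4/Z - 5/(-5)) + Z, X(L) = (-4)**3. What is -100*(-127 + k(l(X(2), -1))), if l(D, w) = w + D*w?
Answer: 2601700/189 ≈ 13766.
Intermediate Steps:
X(L) = -64
k(Z) = -1/6 - Z/6 + 2/(3*Z) (k(Z) = -((-4/Z - 5/(-5)) + Z)/6 = -((-4/Z - 5*(-1/5)) + Z)/6 = -((-4/Z + 1) + Z)/6 = -((1 - 4/Z) + Z)/6 = -(1 + Z - 4/Z)/6 = -1/6 - Z/6 + 2/(3*Z))
-100*(-127 + k(l(X(2), -1))) = -100*(-127 + (4 - (-1)*(1 - 64) - (-(1 - 64))**2)/(6*((-(1 - 64))))) = -100*(-127 + (4 - (-1)*(-63) - (-1*(-63))**2)/(6*((-1*(-63))))) = -100*(-127 + (1/6)*(4 - 1*63 - 1*63**2)/63) = -100*(-127 + (1/6)*(1/63)*(4 - 63 - 1*3969)) = -100*(-127 + (1/6)*(1/63)*(4 - 63 - 3969)) = -100*(-127 + (1/6)*(1/63)*(-4028)) = -100*(-127 - 2014/189) = -100*(-26017/189) = 2601700/189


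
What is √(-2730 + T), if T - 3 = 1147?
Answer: 2*I*√395 ≈ 39.749*I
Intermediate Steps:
T = 1150 (T = 3 + 1147 = 1150)
√(-2730 + T) = √(-2730 + 1150) = √(-1580) = 2*I*√395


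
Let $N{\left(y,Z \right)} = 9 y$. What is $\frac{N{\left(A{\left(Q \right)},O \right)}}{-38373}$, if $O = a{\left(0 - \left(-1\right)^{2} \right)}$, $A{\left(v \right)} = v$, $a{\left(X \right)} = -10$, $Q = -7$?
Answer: $\frac{21}{12791} \approx 0.0016418$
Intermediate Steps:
$O = -10$
$\frac{N{\left(A{\left(Q \right)},O \right)}}{-38373} = \frac{9 \left(-7\right)}{-38373} = \left(-63\right) \left(- \frac{1}{38373}\right) = \frac{21}{12791}$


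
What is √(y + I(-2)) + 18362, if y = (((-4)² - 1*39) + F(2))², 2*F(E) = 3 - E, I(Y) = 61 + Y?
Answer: 18362 + √2261/2 ≈ 18386.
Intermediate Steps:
F(E) = 3/2 - E/2 (F(E) = (3 - E)/2 = 3/2 - E/2)
y = 2025/4 (y = (((-4)² - 1*39) + (3/2 - ½*2))² = ((16 - 39) + (3/2 - 1))² = (-23 + ½)² = (-45/2)² = 2025/4 ≈ 506.25)
√(y + I(-2)) + 18362 = √(2025/4 + (61 - 2)) + 18362 = √(2025/4 + 59) + 18362 = √(2261/4) + 18362 = √2261/2 + 18362 = 18362 + √2261/2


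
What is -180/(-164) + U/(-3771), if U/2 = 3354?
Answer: -35111/51537 ≈ -0.68128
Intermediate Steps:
U = 6708 (U = 2*3354 = 6708)
-180/(-164) + U/(-3771) = -180/(-164) + 6708/(-3771) = -180*(-1/164) + 6708*(-1/3771) = 45/41 - 2236/1257 = -35111/51537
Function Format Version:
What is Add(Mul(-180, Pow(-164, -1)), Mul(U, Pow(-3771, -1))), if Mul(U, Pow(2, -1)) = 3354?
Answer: Rational(-35111, 51537) ≈ -0.68128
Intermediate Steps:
U = 6708 (U = Mul(2, 3354) = 6708)
Add(Mul(-180, Pow(-164, -1)), Mul(U, Pow(-3771, -1))) = Add(Mul(-180, Pow(-164, -1)), Mul(6708, Pow(-3771, -1))) = Add(Mul(-180, Rational(-1, 164)), Mul(6708, Rational(-1, 3771))) = Add(Rational(45, 41), Rational(-2236, 1257)) = Rational(-35111, 51537)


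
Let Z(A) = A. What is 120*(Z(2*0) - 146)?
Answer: -17520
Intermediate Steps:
120*(Z(2*0) - 146) = 120*(2*0 - 146) = 120*(0 - 146) = 120*(-146) = -17520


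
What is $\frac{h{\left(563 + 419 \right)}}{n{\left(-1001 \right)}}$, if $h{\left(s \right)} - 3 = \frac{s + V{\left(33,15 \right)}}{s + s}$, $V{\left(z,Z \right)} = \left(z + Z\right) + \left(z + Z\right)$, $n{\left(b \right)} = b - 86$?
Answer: $- \frac{3485}{1067434} \approx -0.0032648$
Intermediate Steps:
$n{\left(b \right)} = -86 + b$ ($n{\left(b \right)} = b - 86 = -86 + b$)
$V{\left(z,Z \right)} = 2 Z + 2 z$ ($V{\left(z,Z \right)} = \left(Z + z\right) + \left(Z + z\right) = 2 Z + 2 z$)
$h{\left(s \right)} = 3 + \frac{96 + s}{2 s}$ ($h{\left(s \right)} = 3 + \frac{s + \left(2 \cdot 15 + 2 \cdot 33\right)}{s + s} = 3 + \frac{s + \left(30 + 66\right)}{2 s} = 3 + \left(s + 96\right) \frac{1}{2 s} = 3 + \left(96 + s\right) \frac{1}{2 s} = 3 + \frac{96 + s}{2 s}$)
$\frac{h{\left(563 + 419 \right)}}{n{\left(-1001 \right)}} = \frac{\frac{7}{2} + \frac{48}{563 + 419}}{-86 - 1001} = \frac{\frac{7}{2} + \frac{48}{982}}{-1087} = \left(\frac{7}{2} + 48 \cdot \frac{1}{982}\right) \left(- \frac{1}{1087}\right) = \left(\frac{7}{2} + \frac{24}{491}\right) \left(- \frac{1}{1087}\right) = \frac{3485}{982} \left(- \frac{1}{1087}\right) = - \frac{3485}{1067434}$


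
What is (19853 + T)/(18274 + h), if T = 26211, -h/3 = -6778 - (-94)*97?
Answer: 23032/5627 ≈ 4.0931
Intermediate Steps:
h = -7020 (h = -3*(-6778 - (-94)*97) = -3*(-6778 - 1*(-9118)) = -3*(-6778 + 9118) = -3*2340 = -7020)
(19853 + T)/(18274 + h) = (19853 + 26211)/(18274 - 7020) = 46064/11254 = 46064*(1/11254) = 23032/5627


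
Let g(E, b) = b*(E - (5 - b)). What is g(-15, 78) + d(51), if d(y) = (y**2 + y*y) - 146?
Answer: 9580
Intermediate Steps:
g(E, b) = b*(-5 + E + b) (g(E, b) = b*(E + (-5 + b)) = b*(-5 + E + b))
d(y) = -146 + 2*y**2 (d(y) = (y**2 + y**2) - 146 = 2*y**2 - 146 = -146 + 2*y**2)
g(-15, 78) + d(51) = 78*(-5 - 15 + 78) + (-146 + 2*51**2) = 78*58 + (-146 + 2*2601) = 4524 + (-146 + 5202) = 4524 + 5056 = 9580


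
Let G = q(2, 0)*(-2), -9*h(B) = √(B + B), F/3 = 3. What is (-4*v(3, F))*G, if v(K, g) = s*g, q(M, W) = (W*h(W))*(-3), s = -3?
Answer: 0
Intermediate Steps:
F = 9 (F = 3*3 = 9)
h(B) = -√2*√B/9 (h(B) = -√(B + B)/9 = -√2*√B/9)
q(M, W) = √2*W^(3/2)/3 (q(M, W) = (W*(-√2*√W/9))*(-3) = -√2*W^(3/2)/9*(-3) = √2*W^(3/2)/3)
v(K, g) = -3*g
G = 0 (G = (√2*0^(3/2)/3)*(-2) = ((⅓)*√2*0)*(-2) = 0*(-2) = 0)
(-4*v(3, F))*G = -(-12)*9*0 = -4*(-27)*0 = 108*0 = 0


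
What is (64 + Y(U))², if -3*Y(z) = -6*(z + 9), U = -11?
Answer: 3600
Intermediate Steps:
Y(z) = 18 + 2*z (Y(z) = -(-2)*(z + 9) = -(-2)*(9 + z) = -(-54 - 6*z)/3 = 18 + 2*z)
(64 + Y(U))² = (64 + (18 + 2*(-11)))² = (64 + (18 - 22))² = (64 - 4)² = 60² = 3600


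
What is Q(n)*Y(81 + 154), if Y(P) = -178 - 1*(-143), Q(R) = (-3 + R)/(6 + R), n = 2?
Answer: 35/8 ≈ 4.3750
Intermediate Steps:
Q(R) = (-3 + R)/(6 + R)
Y(P) = -35 (Y(P) = -178 + 143 = -35)
Q(n)*Y(81 + 154) = ((-3 + 2)/(6 + 2))*(-35) = (-1/8)*(-35) = ((⅛)*(-1))*(-35) = -⅛*(-35) = 35/8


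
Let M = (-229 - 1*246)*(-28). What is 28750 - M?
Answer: 15450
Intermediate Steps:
M = 13300 (M = (-229 - 246)*(-28) = -475*(-28) = 13300)
28750 - M = 28750 - 1*13300 = 28750 - 13300 = 15450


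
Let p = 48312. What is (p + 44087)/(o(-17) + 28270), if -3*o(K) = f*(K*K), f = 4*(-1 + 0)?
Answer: 277197/85966 ≈ 3.2245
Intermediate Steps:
f = -4 (f = 4*(-1) = -4)
o(K) = 4*K**2/3 (o(K) = -(-4)*K*K/3 = -(-4)*K**2/3 = 4*K**2/3)
(p + 44087)/(o(-17) + 28270) = (48312 + 44087)/((4/3)*(-17)**2 + 28270) = 92399/((4/3)*289 + 28270) = 92399/(1156/3 + 28270) = 92399/(85966/3) = 92399*(3/85966) = 277197/85966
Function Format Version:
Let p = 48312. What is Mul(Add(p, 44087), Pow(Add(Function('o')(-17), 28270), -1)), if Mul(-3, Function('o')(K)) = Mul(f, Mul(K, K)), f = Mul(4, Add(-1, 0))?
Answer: Rational(277197, 85966) ≈ 3.2245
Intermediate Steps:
f = -4 (f = Mul(4, -1) = -4)
Function('o')(K) = Mul(Rational(4, 3), Pow(K, 2)) (Function('o')(K) = Mul(Rational(-1, 3), Mul(-4, Mul(K, K))) = Mul(Rational(-1, 3), Mul(-4, Pow(K, 2))) = Mul(Rational(4, 3), Pow(K, 2)))
Mul(Add(p, 44087), Pow(Add(Function('o')(-17), 28270), -1)) = Mul(Add(48312, 44087), Pow(Add(Mul(Rational(4, 3), Pow(-17, 2)), 28270), -1)) = Mul(92399, Pow(Add(Mul(Rational(4, 3), 289), 28270), -1)) = Mul(92399, Pow(Add(Rational(1156, 3), 28270), -1)) = Mul(92399, Pow(Rational(85966, 3), -1)) = Mul(92399, Rational(3, 85966)) = Rational(277197, 85966)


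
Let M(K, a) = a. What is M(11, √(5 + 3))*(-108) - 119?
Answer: -119 - 216*√2 ≈ -424.47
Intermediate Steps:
M(11, √(5 + 3))*(-108) - 119 = √(5 + 3)*(-108) - 119 = √8*(-108) - 119 = (2*√2)*(-108) - 119 = -216*√2 - 119 = -119 - 216*√2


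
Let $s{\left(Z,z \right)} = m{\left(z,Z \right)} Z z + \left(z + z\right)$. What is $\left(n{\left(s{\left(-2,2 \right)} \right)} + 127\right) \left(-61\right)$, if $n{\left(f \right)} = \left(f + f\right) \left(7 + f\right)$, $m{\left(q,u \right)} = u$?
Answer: $-35563$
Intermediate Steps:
$s{\left(Z,z \right)} = 2 z + z Z^{2}$ ($s{\left(Z,z \right)} = Z Z z + \left(z + z\right) = Z^{2} z + 2 z = z Z^{2} + 2 z = 2 z + z Z^{2}$)
$n{\left(f \right)} = 2 f \left(7 + f\right)$
$\left(n{\left(s{\left(-2,2 \right)} \right)} + 127\right) \left(-61\right) = \left(2 \cdot 2 \left(2 + \left(-2\right)^{2}\right) \left(7 + 2 \left(2 + \left(-2\right)^{2}\right)\right) + 127\right) \left(-61\right) = \left(2 \cdot 2 \left(2 + 4\right) \left(7 + 2 \left(2 + 4\right)\right) + 127\right) \left(-61\right) = \left(2 \cdot 2 \cdot 6 \left(7 + 2 \cdot 6\right) + 127\right) \left(-61\right) = \left(2 \cdot 12 \left(7 + 12\right) + 127\right) \left(-61\right) = \left(2 \cdot 12 \cdot 19 + 127\right) \left(-61\right) = \left(456 + 127\right) \left(-61\right) = 583 \left(-61\right) = -35563$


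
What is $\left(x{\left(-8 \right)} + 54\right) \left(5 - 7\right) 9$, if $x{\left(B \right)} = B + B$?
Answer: $-684$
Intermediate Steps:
$x{\left(B \right)} = 2 B$
$\left(x{\left(-8 \right)} + 54\right) \left(5 - 7\right) 9 = \left(2 \left(-8\right) + 54\right) \left(5 - 7\right) 9 = \left(-16 + 54\right) \left(\left(-2\right) 9\right) = 38 \left(-18\right) = -684$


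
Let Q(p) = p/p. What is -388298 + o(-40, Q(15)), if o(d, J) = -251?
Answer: -388549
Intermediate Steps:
Q(p) = 1
-388298 + o(-40, Q(15)) = -388298 - 251 = -388549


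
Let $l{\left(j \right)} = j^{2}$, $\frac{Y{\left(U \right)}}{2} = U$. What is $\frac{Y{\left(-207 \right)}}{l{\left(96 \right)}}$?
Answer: $- \frac{23}{512} \approx -0.044922$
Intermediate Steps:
$Y{\left(U \right)} = 2 U$
$\frac{Y{\left(-207 \right)}}{l{\left(96 \right)}} = \frac{2 \left(-207\right)}{96^{2}} = - \frac{414}{9216} = \left(-414\right) \frac{1}{9216} = - \frac{23}{512}$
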